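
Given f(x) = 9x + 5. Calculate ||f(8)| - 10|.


f(8) = 77
|77| = 77
|77 - 10| = 67

67


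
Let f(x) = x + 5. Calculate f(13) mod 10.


f(13) = 18
18 mod 10 = 8

8


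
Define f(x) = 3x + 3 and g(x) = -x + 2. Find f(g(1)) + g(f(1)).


f(g(1)) = 6
g(f(1)) = -4
Sum = 2

2


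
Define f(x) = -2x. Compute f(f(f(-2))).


f(-2) = 4
f(4) = -8
f(-8) = 16

16


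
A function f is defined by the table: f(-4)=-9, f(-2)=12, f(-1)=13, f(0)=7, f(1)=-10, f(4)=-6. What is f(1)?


Reading from the table at x = 1

-10


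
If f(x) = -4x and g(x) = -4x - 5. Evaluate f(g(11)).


g(11) = -49
f(-49) = 196

196


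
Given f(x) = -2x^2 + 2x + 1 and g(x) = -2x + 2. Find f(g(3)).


-39


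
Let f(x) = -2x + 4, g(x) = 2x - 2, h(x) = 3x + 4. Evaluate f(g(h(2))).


h(2) = 10
g(10) = 18
f(18) = -32

-32


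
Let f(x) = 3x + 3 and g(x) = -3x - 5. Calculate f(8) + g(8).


f(8) = 27
g(8) = -29
Sum = -2

-2


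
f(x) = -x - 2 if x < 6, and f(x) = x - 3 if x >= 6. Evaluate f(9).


9 satisfies x >= 6
f(9) = 6

6


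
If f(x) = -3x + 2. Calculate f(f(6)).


50


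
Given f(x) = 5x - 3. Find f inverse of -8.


Solve 5x - 3 = -8
x = (-8 + 3) / 5 = -1

-1


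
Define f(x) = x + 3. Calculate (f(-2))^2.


f(-2) = 1
(1)^2 = 1

1


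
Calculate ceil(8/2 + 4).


8


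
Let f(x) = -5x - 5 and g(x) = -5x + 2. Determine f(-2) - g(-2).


f(-2) = 5
g(-2) = 12
Difference = -7

-7


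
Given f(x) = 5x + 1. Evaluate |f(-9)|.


f(-9) = -44
|-44| = 44

44


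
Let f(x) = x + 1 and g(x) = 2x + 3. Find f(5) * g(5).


f(5) = 6
g(5) = 13
Product = 78

78


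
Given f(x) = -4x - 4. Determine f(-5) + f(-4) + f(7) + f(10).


f(-5) = 16
f(-4) = 12
f(7) = -32
f(10) = -44
Sum = -48

-48


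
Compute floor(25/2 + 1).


25/2 = 12.5
12.5 + 1 = 13.5
floor(13.5) = 13

13


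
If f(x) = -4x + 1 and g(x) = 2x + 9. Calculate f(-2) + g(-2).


14


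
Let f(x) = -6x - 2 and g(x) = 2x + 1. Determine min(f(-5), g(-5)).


f(-5) = 28
g(-5) = -9
min = -9

-9


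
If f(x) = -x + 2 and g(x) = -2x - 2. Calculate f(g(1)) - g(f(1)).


f(g(1)) = 6
g(f(1)) = -4
Difference = 10

10


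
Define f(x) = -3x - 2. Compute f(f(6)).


f(6) = -20
f(-20) = 58

58


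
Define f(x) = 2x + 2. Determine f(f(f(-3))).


f(-3) = -4
f(-4) = -6
f(-6) = -10

-10


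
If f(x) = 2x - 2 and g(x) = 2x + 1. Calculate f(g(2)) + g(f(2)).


f(g(2)) = 8
g(f(2)) = 5
Sum = 13

13


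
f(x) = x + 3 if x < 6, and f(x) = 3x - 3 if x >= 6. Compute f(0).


0 satisfies x < 6
f(0) = 3

3


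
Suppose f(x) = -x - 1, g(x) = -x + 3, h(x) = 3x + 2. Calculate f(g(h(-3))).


h(-3) = -7
g(-7) = 10
f(10) = -11

-11


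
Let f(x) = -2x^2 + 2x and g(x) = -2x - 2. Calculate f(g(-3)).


g(-3) = 4
f(4) = (-2)*(4)^2 + 2*(4) = -24

-24


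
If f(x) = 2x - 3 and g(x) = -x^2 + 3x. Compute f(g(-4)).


g(-4) = -28
f(-28) = -59

-59


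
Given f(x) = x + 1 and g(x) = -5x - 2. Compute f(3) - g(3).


f(3) = 4
g(3) = -17
Difference = 21

21


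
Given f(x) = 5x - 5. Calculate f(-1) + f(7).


f(-1) = -10
f(7) = 30
Sum = 20

20


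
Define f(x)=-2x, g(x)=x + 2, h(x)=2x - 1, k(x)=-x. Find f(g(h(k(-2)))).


k(-2) = 2
h(2) = 3
g(3) = 5
f(5) = -10

-10


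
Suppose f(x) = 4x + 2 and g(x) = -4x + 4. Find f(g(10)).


g(10) = -36
f(-36) = -142

-142


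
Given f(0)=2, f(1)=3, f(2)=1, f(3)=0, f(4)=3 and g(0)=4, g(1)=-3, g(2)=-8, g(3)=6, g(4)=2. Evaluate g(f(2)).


f(2) = 1
g(1) = -3

-3


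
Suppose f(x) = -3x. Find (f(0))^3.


f(0) = 0
(0)^3 = 0

0


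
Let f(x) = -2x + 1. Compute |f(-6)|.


f(-6) = 13
|13| = 13

13


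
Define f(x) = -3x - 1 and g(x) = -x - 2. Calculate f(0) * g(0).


2


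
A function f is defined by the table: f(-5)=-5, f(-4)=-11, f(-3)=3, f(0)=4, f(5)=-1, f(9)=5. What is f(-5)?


Reading from the table at x = -5

-5


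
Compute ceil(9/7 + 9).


9/7 = 1.2857
1.2857 + 9 = 10.2857
ceil(10.2857) = 11

11


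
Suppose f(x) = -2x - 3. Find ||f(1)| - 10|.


f(1) = -5
|-5| = 5
|5 - 10| = 5

5


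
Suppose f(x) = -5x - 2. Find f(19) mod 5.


3


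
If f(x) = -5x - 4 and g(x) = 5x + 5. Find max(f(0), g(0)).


f(0) = -4
g(0) = 5
max = 5

5


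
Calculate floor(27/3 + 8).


27/3 = 9
9 + 8 = 17
floor(17) = 17

17


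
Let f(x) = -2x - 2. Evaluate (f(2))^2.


36


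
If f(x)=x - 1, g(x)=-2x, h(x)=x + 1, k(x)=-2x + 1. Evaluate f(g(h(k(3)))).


k(3) = -5
h(-5) = -4
g(-4) = 8
f(8) = 7

7


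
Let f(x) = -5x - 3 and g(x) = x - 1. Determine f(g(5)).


g(5) = 4
f(4) = -23

-23


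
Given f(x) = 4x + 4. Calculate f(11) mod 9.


f(11) = 48
48 mod 9 = 3

3


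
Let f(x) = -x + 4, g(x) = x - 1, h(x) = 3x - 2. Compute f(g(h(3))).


h(3) = 7
g(7) = 6
f(6) = -2

-2


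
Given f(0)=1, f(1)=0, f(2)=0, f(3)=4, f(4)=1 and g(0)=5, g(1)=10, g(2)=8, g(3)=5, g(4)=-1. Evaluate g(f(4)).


f(4) = 1
g(1) = 10

10


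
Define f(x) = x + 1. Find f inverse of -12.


Solve x + 1 = -12
x = (-12 - 1) / 1 = -13

-13


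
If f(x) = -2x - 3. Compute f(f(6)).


f(6) = -15
f(-15) = 27

27


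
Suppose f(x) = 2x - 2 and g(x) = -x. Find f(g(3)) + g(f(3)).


f(g(3)) = -8
g(f(3)) = -4
Sum = -12

-12


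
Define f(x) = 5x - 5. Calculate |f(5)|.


f(5) = 20
|20| = 20

20


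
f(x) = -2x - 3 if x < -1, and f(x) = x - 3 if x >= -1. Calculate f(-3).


-3 satisfies x < -1
f(-3) = 3

3


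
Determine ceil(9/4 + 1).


9/4 = 2.25
2.25 + 1 = 3.25
ceil(3.25) = 4

4


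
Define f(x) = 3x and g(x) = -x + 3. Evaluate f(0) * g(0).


f(0) = 0
g(0) = 3
Product = 0

0


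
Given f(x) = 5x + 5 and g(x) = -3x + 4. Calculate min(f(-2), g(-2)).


-5


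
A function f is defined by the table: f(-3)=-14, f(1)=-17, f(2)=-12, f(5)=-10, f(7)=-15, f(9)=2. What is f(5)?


Reading from the table at x = 5

-10


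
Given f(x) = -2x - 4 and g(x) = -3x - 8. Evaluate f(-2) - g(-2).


f(-2) = 0
g(-2) = -2
Difference = 2

2


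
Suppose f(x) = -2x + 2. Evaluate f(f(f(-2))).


f(-2) = 6
f(6) = -10
f(-10) = 22

22


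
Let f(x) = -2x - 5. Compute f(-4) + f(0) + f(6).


f(-4) = 3
f(0) = -5
f(6) = -17
Sum = -19

-19


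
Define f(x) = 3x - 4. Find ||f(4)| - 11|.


f(4) = 8
|8| = 8
|8 - 11| = 3

3


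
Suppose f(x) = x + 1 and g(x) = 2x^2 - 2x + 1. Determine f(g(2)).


g(2) = 5
f(5) = 6

6


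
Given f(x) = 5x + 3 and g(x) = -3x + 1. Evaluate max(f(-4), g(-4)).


f(-4) = -17
g(-4) = 13
max = 13

13


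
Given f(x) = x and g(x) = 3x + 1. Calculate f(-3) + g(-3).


f(-3) = -3
g(-3) = -8
Sum = -11

-11


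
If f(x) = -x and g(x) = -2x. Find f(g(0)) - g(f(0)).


f(g(0)) = 0
g(f(0)) = 0
Difference = 0

0


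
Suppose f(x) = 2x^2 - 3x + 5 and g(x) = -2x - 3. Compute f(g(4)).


g(4) = -11
f(-11) = 2*(-11)^2 - 3*(-11) + 5 = 280

280


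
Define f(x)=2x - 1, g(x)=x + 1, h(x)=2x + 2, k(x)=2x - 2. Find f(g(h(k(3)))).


k(3) = 4
h(4) = 10
g(10) = 11
f(11) = 21

21


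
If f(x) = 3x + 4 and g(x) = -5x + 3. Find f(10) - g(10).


f(10) = 34
g(10) = -47
Difference = 81

81


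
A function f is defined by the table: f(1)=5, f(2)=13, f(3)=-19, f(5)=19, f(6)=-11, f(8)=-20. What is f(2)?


13


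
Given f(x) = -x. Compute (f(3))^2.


f(3) = -3
(-3)^2 = 9

9


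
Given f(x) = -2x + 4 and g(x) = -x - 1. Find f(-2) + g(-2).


9


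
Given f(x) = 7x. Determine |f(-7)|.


f(-7) = -49
|-49| = 49

49


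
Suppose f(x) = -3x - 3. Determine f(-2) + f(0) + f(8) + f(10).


-60


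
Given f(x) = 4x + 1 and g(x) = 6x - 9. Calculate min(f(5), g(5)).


f(5) = 21
g(5) = 21
min = 21

21


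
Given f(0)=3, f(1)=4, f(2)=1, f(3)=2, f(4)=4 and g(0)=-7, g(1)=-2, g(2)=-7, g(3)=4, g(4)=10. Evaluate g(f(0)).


f(0) = 3
g(3) = 4

4


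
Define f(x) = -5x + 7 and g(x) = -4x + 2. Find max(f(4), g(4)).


f(4) = -13
g(4) = -14
max = -13

-13


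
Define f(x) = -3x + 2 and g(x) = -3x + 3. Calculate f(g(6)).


g(6) = -15
f(-15) = 47

47


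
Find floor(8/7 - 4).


8/7 = 1.1429
1.1429 - 4 = -2.8571
floor(-2.8571) = -3

-3


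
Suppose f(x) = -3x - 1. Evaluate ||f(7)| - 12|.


f(7) = -22
|-22| = 22
|22 - 12| = 10

10


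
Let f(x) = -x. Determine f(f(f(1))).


f(1) = -1
f(-1) = 1
f(1) = -1

-1


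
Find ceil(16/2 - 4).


16/2 = 8
8 - 4 = 4
ceil(4) = 4

4


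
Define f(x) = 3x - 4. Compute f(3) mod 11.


f(3) = 5
5 mod 11 = 5

5


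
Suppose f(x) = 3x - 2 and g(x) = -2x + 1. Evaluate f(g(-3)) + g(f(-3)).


f(g(-3)) = 19
g(f(-3)) = 23
Sum = 42

42


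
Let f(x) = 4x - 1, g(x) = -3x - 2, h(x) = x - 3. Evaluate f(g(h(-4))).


75


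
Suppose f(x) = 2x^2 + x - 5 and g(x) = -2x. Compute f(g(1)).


g(1) = -2
f(-2) = 2*(-2)^2 + 1*(-2) - 5 = 1

1


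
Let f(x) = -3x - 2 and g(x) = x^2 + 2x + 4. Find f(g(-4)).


g(-4) = 12
f(12) = -38

-38


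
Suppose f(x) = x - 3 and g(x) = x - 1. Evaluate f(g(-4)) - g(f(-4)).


f(g(-4)) = -8
g(f(-4)) = -8
Difference = 0

0


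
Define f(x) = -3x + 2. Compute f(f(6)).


f(6) = -16
f(-16) = 50

50


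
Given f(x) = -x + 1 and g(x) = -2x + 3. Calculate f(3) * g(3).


f(3) = -2
g(3) = -3
Product = 6

6


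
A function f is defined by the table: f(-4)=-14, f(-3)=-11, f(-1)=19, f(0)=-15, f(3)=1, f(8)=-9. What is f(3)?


Reading from the table at x = 3

1


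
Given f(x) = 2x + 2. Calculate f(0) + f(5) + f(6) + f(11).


f(0) = 2
f(5) = 12
f(6) = 14
f(11) = 24
Sum = 52

52


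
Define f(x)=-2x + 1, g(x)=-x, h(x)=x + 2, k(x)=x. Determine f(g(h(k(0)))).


5


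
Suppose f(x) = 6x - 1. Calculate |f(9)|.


f(9) = 53
|53| = 53

53


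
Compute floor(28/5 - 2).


28/5 = 5.6
5.6 - 2 = 3.6
floor(3.6) = 3

3


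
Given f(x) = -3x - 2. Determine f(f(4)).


f(4) = -14
f(-14) = 40

40


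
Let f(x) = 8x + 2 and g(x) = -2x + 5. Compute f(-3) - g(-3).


f(-3) = -22
g(-3) = 11
Difference = -33

-33


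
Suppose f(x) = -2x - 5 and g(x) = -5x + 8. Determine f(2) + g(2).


f(2) = -9
g(2) = -2
Sum = -11

-11


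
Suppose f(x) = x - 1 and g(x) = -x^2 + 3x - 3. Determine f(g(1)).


-2


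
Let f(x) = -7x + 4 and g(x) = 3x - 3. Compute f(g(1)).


4


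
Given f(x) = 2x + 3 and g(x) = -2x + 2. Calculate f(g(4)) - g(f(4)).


11


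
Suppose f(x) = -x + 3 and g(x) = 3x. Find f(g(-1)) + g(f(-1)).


f(g(-1)) = 6
g(f(-1)) = 12
Sum = 18

18


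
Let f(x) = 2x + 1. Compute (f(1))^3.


f(1) = 3
(3)^3 = 27

27


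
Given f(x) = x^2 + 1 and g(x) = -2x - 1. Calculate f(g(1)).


g(1) = -3
f(-3) = 1*(-3)^2 + 1 = 10

10


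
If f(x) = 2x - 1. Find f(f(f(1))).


f(1) = 1
f(1) = 1
f(1) = 1

1


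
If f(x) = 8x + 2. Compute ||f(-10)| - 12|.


f(-10) = -78
|-78| = 78
|78 - 12| = 66

66


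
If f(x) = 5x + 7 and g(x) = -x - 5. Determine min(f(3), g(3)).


f(3) = 22
g(3) = -8
min = -8

-8


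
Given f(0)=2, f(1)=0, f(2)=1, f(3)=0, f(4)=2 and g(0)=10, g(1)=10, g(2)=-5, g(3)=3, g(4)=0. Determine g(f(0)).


f(0) = 2
g(2) = -5

-5


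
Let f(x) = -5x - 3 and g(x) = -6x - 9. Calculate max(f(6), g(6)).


f(6) = -33
g(6) = -45
max = -33

-33


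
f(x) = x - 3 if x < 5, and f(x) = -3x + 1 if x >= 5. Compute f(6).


6 satisfies x >= 5
f(6) = -17

-17


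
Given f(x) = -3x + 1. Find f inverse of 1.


Solve -3x + 1 = 1
x = (1 - 1) / (-3) = 0

0


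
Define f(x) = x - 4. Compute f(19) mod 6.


f(19) = 15
15 mod 6 = 3

3


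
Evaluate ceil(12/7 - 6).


12/7 = 1.7143
1.7143 - 6 = -4.2857
ceil(-4.2857) = -4

-4


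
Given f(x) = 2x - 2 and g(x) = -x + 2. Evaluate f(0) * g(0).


f(0) = -2
g(0) = 2
Product = -4

-4


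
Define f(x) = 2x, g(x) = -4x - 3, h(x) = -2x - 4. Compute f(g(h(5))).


h(5) = -14
g(-14) = 53
f(53) = 106

106


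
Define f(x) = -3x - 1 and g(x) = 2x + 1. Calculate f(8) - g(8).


f(8) = -25
g(8) = 17
Difference = -42

-42


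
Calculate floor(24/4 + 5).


24/4 = 6
6 + 5 = 11
floor(11) = 11

11


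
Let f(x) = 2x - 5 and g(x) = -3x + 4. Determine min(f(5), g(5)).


f(5) = 5
g(5) = -11
min = -11

-11


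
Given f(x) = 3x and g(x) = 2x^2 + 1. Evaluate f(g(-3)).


g(-3) = 19
f(19) = 57

57


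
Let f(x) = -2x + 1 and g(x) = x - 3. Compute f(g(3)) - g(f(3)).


f(g(3)) = 1
g(f(3)) = -8
Difference = 9

9


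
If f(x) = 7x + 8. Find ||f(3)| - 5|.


f(3) = 29
|29| = 29
|29 - 5| = 24

24


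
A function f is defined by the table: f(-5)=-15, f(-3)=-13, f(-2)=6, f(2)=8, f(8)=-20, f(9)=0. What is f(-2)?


6


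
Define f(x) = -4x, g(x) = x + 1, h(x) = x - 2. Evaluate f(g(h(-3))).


h(-3) = -5
g(-5) = -4
f(-4) = 16

16


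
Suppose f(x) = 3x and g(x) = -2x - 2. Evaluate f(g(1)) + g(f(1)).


f(g(1)) = -12
g(f(1)) = -8
Sum = -20

-20


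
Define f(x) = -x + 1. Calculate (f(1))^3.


f(1) = 0
(0)^3 = 0

0


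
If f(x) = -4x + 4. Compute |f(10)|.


f(10) = -36
|-36| = 36

36


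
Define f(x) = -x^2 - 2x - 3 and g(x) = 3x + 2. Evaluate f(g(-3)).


g(-3) = -7
f(-7) = (-1)*(-7)^2 - 2*(-7) - 3 = -38

-38


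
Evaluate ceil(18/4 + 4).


18/4 = 4.5
4.5 + 4 = 8.5
ceil(8.5) = 9

9


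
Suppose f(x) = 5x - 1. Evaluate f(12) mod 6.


f(12) = 59
59 mod 6 = 5

5


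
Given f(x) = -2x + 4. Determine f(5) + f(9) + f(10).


-36


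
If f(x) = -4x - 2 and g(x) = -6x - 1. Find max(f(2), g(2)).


f(2) = -10
g(2) = -13
max = -10

-10


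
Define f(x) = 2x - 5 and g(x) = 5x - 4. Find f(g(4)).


g(4) = 16
f(16) = 27

27


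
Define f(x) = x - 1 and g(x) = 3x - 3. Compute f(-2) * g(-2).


f(-2) = -3
g(-2) = -9
Product = 27

27


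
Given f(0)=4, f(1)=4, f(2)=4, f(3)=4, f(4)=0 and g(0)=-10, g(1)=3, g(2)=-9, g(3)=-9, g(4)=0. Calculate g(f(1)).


f(1) = 4
g(4) = 0

0


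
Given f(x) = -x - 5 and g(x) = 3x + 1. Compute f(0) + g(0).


f(0) = -5
g(0) = 1
Sum = -4

-4


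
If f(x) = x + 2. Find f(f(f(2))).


f(2) = 4
f(4) = 6
f(6) = 8

8


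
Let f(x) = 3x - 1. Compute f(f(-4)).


f(-4) = -13
f(-13) = -40

-40


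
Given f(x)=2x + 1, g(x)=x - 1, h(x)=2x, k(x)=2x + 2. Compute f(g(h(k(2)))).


23


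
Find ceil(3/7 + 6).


3/7 = 0.4286
0.4286 + 6 = 6.4286
ceil(6.4286) = 7

7


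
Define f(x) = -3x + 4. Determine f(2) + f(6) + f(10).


-42


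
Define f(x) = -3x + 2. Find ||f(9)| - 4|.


f(9) = -25
|-25| = 25
|25 - 4| = 21

21


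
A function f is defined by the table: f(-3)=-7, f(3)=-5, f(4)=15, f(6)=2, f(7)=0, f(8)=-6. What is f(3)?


Reading from the table at x = 3

-5


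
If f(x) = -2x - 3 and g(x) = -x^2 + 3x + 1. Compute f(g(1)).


g(1) = 3
f(3) = -9

-9


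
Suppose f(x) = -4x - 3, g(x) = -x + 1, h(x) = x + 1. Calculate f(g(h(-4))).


-19


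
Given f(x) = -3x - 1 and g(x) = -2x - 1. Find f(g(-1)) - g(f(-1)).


f(g(-1)) = -4
g(f(-1)) = -5
Difference = 1

1


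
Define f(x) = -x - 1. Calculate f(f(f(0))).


f(0) = -1
f(-1) = 0
f(0) = -1

-1


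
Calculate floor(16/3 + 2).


7


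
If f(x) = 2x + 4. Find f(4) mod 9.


3


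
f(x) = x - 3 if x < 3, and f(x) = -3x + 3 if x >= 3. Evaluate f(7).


7 satisfies x >= 3
f(7) = -18

-18


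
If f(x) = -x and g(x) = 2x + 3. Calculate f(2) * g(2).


f(2) = -2
g(2) = 7
Product = -14

-14


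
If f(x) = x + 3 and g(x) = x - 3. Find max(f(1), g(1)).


f(1) = 4
g(1) = -2
max = 4

4


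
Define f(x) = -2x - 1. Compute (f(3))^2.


f(3) = -7
(-7)^2 = 49

49


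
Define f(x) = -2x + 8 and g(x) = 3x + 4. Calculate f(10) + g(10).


f(10) = -12
g(10) = 34
Sum = 22

22


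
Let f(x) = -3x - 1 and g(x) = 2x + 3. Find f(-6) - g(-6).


26


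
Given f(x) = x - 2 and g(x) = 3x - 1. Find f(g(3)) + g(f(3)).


f(g(3)) = 6
g(f(3)) = 2
Sum = 8

8


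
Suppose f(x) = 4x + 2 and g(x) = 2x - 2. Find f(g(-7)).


g(-7) = -16
f(-16) = -62

-62


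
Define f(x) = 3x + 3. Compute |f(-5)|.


f(-5) = -12
|-12| = 12

12


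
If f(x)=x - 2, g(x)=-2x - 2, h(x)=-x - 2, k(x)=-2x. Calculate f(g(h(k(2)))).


k(2) = -4
h(-4) = 2
g(2) = -6
f(-6) = -8

-8


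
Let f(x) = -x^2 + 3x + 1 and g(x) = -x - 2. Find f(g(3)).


g(3) = -5
f(-5) = (-1)*(-5)^2 + 3*(-5) + 1 = -39

-39


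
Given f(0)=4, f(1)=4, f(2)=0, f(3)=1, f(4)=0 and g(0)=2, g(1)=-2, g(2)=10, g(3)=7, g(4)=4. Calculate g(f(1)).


4


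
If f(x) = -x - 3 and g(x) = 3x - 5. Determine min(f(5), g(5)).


f(5) = -8
g(5) = 10
min = -8

-8


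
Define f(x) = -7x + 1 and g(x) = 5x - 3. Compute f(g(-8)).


g(-8) = -43
f(-43) = 302

302


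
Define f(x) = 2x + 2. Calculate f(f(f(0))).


14


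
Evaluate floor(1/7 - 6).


1/7 = 0.1429
0.1429 - 6 = -5.8571
floor(-5.8571) = -6

-6


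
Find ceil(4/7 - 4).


4/7 = 0.5714
0.5714 - 4 = -3.4286
ceil(-3.4286) = -3

-3


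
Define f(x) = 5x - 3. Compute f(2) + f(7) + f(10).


f(2) = 7
f(7) = 32
f(10) = 47
Sum = 86

86


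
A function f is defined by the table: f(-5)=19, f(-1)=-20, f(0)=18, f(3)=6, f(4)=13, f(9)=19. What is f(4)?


Reading from the table at x = 4

13


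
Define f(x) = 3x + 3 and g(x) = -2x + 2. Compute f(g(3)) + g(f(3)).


-31


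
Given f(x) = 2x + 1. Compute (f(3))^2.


f(3) = 7
(7)^2 = 49

49


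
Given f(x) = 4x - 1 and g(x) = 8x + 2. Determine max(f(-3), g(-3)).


f(-3) = -13
g(-3) = -22
max = -13

-13


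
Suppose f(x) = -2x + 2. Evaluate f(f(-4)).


f(-4) = 10
f(10) = -18

-18


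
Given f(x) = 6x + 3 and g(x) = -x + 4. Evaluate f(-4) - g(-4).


f(-4) = -21
g(-4) = 8
Difference = -29

-29


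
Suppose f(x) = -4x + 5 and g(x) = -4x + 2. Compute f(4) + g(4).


f(4) = -11
g(4) = -14
Sum = -25

-25


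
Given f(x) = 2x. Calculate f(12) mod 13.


f(12) = 24
24 mod 13 = 11

11


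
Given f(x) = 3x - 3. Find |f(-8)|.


f(-8) = -27
|-27| = 27

27


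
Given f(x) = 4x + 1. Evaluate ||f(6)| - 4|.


f(6) = 25
|25| = 25
|25 - 4| = 21

21


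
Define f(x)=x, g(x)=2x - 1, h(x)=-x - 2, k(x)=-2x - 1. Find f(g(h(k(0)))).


k(0) = -1
h(-1) = -1
g(-1) = -3
f(-3) = -3

-3


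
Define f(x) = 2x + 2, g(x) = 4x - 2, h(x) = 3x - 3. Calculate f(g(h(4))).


70


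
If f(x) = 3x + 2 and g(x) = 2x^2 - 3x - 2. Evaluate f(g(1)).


g(1) = -3
f(-3) = -7

-7


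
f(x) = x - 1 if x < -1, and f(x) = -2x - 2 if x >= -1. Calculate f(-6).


-6 satisfies x < -1
f(-6) = -7

-7


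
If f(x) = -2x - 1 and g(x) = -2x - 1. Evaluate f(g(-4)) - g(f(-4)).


0


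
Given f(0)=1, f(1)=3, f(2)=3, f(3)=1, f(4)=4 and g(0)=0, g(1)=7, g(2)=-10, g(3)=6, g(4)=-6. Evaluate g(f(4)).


f(4) = 4
g(4) = -6

-6


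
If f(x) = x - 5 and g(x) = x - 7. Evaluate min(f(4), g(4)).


f(4) = -1
g(4) = -3
min = -3

-3


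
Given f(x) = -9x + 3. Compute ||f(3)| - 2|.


f(3) = -24
|-24| = 24
|24 - 2| = 22

22


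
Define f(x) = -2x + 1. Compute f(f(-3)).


-13


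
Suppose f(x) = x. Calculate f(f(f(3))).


f(3) = 3
f(3) = 3
f(3) = 3

3


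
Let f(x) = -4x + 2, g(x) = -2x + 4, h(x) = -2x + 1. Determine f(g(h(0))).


h(0) = 1
g(1) = 2
f(2) = -6

-6


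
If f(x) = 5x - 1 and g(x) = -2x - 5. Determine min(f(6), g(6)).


f(6) = 29
g(6) = -17
min = -17

-17


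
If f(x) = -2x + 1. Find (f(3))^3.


f(3) = -5
(-5)^3 = -125

-125


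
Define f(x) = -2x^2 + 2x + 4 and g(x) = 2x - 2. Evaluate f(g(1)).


4


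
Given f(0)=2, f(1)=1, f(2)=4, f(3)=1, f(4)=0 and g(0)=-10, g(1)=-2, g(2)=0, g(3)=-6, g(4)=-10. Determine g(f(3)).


-2


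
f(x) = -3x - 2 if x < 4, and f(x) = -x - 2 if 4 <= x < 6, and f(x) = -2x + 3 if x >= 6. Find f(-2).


-2 satisfies x < 4
f(-2) = 4

4


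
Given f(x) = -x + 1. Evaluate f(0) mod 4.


f(0) = 1
1 mod 4 = 1

1


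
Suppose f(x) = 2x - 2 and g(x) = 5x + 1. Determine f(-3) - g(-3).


f(-3) = -8
g(-3) = -14
Difference = 6

6


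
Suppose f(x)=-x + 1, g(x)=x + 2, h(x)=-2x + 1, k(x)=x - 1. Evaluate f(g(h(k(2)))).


0


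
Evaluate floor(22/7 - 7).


22/7 = 3.1429
3.1429 - 7 = -3.8571
floor(-3.8571) = -4

-4


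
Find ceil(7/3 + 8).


7/3 = 2.3333
2.3333 + 8 = 10.3333
ceil(10.3333) = 11

11


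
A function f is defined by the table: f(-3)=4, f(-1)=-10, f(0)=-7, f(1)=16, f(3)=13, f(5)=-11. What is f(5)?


Reading from the table at x = 5

-11


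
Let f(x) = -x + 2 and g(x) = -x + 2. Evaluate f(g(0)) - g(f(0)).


f(g(0)) = 0
g(f(0)) = 0
Difference = 0

0


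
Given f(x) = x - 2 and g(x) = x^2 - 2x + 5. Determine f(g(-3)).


g(-3) = 20
f(20) = 18

18


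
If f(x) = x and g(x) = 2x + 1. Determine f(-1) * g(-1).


f(-1) = -1
g(-1) = -1
Product = 1

1


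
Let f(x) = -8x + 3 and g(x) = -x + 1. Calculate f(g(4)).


27


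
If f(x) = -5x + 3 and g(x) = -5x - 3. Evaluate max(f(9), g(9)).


f(9) = -42
g(9) = -48
max = -42

-42


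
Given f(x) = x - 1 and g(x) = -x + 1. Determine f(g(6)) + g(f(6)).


f(g(6)) = -6
g(f(6)) = -4
Sum = -10

-10


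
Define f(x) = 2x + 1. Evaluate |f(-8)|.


15


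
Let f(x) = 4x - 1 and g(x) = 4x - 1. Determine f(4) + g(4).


30


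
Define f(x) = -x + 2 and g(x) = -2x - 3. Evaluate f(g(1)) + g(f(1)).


2


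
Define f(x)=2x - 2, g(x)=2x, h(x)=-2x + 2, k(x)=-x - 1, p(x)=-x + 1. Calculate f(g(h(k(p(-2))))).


38


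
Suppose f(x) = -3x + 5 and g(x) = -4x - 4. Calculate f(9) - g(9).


f(9) = -22
g(9) = -40
Difference = 18

18


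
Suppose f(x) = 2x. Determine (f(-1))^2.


f(-1) = -2
(-2)^2 = 4

4


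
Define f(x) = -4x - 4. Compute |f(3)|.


f(3) = -16
|-16| = 16

16


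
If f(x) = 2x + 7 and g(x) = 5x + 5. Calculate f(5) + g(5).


f(5) = 17
g(5) = 30
Sum = 47

47


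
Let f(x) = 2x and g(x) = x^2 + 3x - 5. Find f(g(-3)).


g(-3) = -5
f(-5) = -10

-10


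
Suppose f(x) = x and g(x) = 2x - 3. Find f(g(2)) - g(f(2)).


f(g(2)) = 1
g(f(2)) = 1
Difference = 0

0


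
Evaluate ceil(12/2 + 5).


12/2 = 6
6 + 5 = 11
ceil(11) = 11

11


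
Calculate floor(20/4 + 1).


20/4 = 5
5 + 1 = 6
floor(6) = 6

6


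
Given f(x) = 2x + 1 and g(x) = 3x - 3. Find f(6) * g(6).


f(6) = 13
g(6) = 15
Product = 195

195


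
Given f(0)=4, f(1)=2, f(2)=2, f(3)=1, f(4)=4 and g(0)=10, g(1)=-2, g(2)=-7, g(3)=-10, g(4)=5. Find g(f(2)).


-7


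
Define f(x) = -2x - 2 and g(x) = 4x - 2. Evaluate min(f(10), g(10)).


f(10) = -22
g(10) = 38
min = -22

-22


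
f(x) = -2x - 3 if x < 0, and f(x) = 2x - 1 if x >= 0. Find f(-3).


-3 satisfies x < 0
f(-3) = 3

3


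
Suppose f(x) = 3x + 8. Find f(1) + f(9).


f(1) = 11
f(9) = 35
Sum = 46

46


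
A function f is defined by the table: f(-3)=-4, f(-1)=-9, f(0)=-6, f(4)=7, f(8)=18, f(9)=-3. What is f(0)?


Reading from the table at x = 0

-6


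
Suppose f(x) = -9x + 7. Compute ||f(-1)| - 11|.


f(-1) = 16
|16| = 16
|16 - 11| = 5

5


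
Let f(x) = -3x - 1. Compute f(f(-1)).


f(-1) = 2
f(2) = -7

-7


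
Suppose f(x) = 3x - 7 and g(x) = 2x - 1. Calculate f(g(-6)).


g(-6) = -13
f(-13) = -46

-46


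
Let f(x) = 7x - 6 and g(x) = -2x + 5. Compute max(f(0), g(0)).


5


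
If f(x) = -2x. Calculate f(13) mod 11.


f(13) = -26
-26 mod 11 = 7

7


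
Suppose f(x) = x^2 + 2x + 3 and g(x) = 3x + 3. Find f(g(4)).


g(4) = 15
f(15) = 1*(15)^2 + 2*(15) + 3 = 258

258


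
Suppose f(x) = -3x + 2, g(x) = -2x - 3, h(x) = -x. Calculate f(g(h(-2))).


23


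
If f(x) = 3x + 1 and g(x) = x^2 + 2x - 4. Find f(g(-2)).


g(-2) = -4
f(-4) = -11

-11


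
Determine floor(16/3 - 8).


16/3 = 5.3333
5.3333 - 8 = -2.6667
floor(-2.6667) = -3

-3


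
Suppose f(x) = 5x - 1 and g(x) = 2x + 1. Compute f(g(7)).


g(7) = 15
f(15) = 74

74


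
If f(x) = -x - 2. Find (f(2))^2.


f(2) = -4
(-4)^2 = 16

16


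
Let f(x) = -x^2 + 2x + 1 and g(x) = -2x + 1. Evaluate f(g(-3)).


g(-3) = 7
f(7) = (-1)*(7)^2 + 2*(7) + 1 = -34

-34


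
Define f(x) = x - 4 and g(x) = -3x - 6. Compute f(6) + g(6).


f(6) = 2
g(6) = -24
Sum = -22

-22


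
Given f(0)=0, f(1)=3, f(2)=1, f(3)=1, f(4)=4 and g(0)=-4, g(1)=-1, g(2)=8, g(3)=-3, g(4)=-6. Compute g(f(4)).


-6


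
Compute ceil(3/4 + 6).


3/4 = 0.75
0.75 + 6 = 6.75
ceil(6.75) = 7

7


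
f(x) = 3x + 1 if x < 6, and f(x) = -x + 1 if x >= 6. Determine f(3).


3 satisfies x < 6
f(3) = 10

10


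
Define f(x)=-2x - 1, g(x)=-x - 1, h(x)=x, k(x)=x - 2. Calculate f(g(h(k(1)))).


k(1) = -1
h(-1) = -1
g(-1) = 0
f(0) = -1

-1


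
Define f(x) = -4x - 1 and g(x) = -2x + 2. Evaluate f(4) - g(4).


f(4) = -17
g(4) = -6
Difference = -11

-11


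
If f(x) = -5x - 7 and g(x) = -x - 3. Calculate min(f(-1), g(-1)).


f(-1) = -2
g(-1) = -2
min = -2

-2


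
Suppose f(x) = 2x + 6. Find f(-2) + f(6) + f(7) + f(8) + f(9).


f(-2) = 2
f(6) = 18
f(7) = 20
f(8) = 22
f(9) = 24
Sum = 86

86


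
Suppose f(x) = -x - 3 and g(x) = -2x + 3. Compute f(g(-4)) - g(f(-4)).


f(g(-4)) = -14
g(f(-4)) = 1
Difference = -15

-15


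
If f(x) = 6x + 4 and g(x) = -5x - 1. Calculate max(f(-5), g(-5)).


f(-5) = -26
g(-5) = 24
max = 24

24


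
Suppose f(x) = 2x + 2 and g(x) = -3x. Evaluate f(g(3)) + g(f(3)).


f(g(3)) = -16
g(f(3)) = -24
Sum = -40

-40


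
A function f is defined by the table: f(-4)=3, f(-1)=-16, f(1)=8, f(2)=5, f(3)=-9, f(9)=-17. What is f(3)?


Reading from the table at x = 3

-9


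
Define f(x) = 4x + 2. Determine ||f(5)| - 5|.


17


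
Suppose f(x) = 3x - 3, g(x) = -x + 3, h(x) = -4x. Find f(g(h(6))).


h(6) = -24
g(-24) = 27
f(27) = 78

78


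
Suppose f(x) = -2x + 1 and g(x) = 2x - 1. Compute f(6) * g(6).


f(6) = -11
g(6) = 11
Product = -121

-121


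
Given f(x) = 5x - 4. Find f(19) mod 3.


f(19) = 91
91 mod 3 = 1

1


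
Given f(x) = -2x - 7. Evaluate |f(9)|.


f(9) = -25
|-25| = 25

25


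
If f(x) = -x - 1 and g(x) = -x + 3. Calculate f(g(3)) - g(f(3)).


f(g(3)) = -1
g(f(3)) = 7
Difference = -8

-8


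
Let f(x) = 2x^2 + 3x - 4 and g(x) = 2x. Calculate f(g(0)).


g(0) = 0
f(0) = 2*(0)^2 + 3*(0) - 4 = -4

-4


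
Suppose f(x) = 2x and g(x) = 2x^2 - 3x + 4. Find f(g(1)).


6


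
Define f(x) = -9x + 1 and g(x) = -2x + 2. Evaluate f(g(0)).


g(0) = 2
f(2) = -17

-17


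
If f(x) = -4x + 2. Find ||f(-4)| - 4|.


f(-4) = 18
|18| = 18
|18 - 4| = 14

14


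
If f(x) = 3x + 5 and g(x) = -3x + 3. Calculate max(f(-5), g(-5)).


f(-5) = -10
g(-5) = 18
max = 18

18


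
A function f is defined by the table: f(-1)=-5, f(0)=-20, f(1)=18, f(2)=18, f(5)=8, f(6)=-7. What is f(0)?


Reading from the table at x = 0

-20


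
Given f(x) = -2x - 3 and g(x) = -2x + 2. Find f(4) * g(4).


f(4) = -11
g(4) = -6
Product = 66

66


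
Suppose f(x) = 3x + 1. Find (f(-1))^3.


-8


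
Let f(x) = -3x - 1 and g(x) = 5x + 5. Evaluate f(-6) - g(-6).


f(-6) = 17
g(-6) = -25
Difference = 42

42


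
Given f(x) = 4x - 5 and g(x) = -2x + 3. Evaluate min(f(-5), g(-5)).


f(-5) = -25
g(-5) = 13
min = -25

-25


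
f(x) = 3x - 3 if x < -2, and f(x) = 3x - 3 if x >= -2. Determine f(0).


-3


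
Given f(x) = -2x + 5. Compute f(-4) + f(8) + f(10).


f(-4) = 13
f(8) = -11
f(10) = -15
Sum = -13

-13


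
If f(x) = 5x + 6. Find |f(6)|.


f(6) = 36
|36| = 36

36


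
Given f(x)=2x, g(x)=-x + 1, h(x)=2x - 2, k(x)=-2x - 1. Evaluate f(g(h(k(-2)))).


k(-2) = 3
h(3) = 4
g(4) = -3
f(-3) = -6

-6


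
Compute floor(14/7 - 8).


14/7 = 2
2 - 8 = -6
floor(-6) = -6

-6


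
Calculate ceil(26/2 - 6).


7


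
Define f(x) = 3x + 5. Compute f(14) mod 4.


f(14) = 47
47 mod 4 = 3

3


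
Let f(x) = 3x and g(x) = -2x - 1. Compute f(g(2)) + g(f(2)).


f(g(2)) = -15
g(f(2)) = -13
Sum = -28

-28


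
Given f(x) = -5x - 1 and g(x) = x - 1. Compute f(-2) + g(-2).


f(-2) = 9
g(-2) = -3
Sum = 6

6


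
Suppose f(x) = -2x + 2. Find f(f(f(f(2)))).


22


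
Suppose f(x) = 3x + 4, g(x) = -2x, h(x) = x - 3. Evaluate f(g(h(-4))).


h(-4) = -7
g(-7) = 14
f(14) = 46

46


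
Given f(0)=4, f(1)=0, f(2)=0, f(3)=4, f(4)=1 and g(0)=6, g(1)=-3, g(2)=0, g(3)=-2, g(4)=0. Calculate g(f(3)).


f(3) = 4
g(4) = 0

0


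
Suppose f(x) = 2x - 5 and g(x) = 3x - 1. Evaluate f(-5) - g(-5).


f(-5) = -15
g(-5) = -16
Difference = 1

1


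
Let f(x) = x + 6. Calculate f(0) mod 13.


f(0) = 6
6 mod 13 = 6

6


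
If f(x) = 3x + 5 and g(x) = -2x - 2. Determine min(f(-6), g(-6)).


f(-6) = -13
g(-6) = 10
min = -13

-13


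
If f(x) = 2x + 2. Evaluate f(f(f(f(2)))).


f(2) = 6
f(6) = 14
f(14) = 30
f(30) = 62

62


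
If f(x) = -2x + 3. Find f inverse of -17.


Solve -2x + 3 = -17
x = (-17 - 3) / (-2) = 10

10


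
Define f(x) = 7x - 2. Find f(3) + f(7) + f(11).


f(3) = 19
f(7) = 47
f(11) = 75
Sum = 141

141


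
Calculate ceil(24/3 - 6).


2


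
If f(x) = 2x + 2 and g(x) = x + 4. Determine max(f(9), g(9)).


f(9) = 20
g(9) = 13
max = 20

20


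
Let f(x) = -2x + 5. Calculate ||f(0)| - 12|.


f(0) = 5
|5| = 5
|5 - 12| = 7

7


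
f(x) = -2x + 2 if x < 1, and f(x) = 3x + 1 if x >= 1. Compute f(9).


9 satisfies x >= 1
f(9) = 28

28


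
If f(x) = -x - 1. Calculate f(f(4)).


f(4) = -5
f(-5) = 4

4


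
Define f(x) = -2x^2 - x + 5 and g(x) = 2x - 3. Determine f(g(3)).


g(3) = 3
f(3) = (-2)*(3)^2 - 1*(3) + 5 = -16

-16


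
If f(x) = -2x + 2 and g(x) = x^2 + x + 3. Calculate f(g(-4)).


-28


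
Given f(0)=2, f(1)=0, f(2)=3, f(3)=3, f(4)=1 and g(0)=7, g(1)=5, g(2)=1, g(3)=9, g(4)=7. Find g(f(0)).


f(0) = 2
g(2) = 1

1


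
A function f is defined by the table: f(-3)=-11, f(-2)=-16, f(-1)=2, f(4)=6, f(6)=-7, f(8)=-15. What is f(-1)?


Reading from the table at x = -1

2


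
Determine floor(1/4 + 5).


1/4 = 0.25
0.25 + 5 = 5.25
floor(5.25) = 5

5


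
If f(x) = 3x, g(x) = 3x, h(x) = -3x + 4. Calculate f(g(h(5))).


h(5) = -11
g(-11) = -33
f(-33) = -99

-99


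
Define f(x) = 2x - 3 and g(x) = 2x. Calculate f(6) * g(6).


f(6) = 9
g(6) = 12
Product = 108

108


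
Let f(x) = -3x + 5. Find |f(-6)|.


f(-6) = 23
|23| = 23

23


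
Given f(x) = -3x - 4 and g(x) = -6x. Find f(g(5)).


g(5) = -30
f(-30) = 86

86


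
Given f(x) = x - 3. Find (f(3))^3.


f(3) = 0
(0)^3 = 0

0


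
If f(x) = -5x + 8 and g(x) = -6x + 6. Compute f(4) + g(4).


f(4) = -12
g(4) = -18
Sum = -30

-30


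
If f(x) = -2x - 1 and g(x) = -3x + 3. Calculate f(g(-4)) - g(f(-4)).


f(g(-4)) = -31
g(f(-4)) = -18
Difference = -13

-13


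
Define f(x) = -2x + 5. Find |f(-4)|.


f(-4) = 13
|13| = 13

13


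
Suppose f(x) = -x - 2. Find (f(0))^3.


f(0) = -2
(-2)^3 = -8

-8


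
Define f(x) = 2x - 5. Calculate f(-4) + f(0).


-18


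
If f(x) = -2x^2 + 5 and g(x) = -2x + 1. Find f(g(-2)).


-45


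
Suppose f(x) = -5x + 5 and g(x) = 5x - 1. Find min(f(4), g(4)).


f(4) = -15
g(4) = 19
min = -15

-15


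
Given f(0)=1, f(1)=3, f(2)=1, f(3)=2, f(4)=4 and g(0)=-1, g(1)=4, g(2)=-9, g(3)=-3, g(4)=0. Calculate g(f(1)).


f(1) = 3
g(3) = -3

-3


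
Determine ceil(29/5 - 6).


0


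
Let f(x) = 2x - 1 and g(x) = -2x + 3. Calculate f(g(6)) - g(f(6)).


f(g(6)) = -19
g(f(6)) = -19
Difference = 0

0


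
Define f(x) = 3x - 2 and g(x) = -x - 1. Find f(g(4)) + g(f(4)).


f(g(4)) = -17
g(f(4)) = -11
Sum = -28

-28


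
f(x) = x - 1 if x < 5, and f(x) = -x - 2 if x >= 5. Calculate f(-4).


-4 satisfies x < 5
f(-4) = -5

-5


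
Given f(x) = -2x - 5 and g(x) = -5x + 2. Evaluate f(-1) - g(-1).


-10


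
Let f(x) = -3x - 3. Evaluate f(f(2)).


24


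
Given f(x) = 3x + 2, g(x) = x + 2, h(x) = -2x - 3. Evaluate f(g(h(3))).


h(3) = -9
g(-9) = -7
f(-7) = -19

-19


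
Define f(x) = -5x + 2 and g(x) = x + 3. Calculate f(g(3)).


g(3) = 6
f(6) = -28

-28


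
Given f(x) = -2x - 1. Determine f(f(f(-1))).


f(-1) = 1
f(1) = -3
f(-3) = 5

5


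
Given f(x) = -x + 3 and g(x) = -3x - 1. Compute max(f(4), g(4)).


f(4) = -1
g(4) = -13
max = -1

-1


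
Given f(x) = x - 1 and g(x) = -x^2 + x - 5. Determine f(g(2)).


-8


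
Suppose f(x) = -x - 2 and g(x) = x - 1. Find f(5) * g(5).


f(5) = -7
g(5) = 4
Product = -28

-28


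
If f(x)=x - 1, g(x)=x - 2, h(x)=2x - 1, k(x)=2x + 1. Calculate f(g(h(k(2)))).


k(2) = 5
h(5) = 9
g(9) = 7
f(7) = 6

6


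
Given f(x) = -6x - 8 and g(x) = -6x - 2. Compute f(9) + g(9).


f(9) = -62
g(9) = -56
Sum = -118

-118


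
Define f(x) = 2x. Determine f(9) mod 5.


f(9) = 18
18 mod 5 = 3

3


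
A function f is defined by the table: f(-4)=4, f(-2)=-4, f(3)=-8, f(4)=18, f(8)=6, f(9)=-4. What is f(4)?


Reading from the table at x = 4

18


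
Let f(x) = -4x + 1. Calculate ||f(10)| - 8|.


f(10) = -39
|-39| = 39
|39 - 8| = 31

31


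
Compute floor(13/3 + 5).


13/3 = 4.3333
4.3333 + 5 = 9.3333
floor(9.3333) = 9

9


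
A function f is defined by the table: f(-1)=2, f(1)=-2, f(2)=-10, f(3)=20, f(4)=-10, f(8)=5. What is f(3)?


20


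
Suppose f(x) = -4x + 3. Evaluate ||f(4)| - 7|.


f(4) = -13
|-13| = 13
|13 - 7| = 6

6


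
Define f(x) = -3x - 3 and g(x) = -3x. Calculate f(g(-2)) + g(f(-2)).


-30


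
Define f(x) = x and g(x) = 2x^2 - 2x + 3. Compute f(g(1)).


g(1) = 3
f(3) = 3

3


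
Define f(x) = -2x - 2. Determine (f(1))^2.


16


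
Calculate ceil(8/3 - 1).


8/3 = 2.6667
2.6667 - 1 = 1.6667
ceil(1.6667) = 2

2


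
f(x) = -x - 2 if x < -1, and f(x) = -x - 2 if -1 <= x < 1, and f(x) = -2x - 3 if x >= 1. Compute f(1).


1 satisfies x >= 1
f(1) = -5

-5


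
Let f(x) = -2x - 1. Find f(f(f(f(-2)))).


f(-2) = 3
f(3) = -7
f(-7) = 13
f(13) = -27

-27


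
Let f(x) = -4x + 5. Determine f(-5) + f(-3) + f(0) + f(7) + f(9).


f(-5) = 25
f(-3) = 17
f(0) = 5
f(7) = -23
f(9) = -31
Sum = -7

-7


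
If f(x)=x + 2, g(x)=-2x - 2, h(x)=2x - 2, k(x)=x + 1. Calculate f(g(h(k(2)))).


-8


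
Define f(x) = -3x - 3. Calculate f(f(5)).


f(5) = -18
f(-18) = 51

51


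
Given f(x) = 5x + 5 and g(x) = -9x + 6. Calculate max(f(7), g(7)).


f(7) = 40
g(7) = -57
max = 40

40


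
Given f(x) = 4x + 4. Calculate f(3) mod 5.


f(3) = 16
16 mod 5 = 1

1


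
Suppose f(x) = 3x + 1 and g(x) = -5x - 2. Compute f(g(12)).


-185


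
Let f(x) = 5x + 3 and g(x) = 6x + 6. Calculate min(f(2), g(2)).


f(2) = 13
g(2) = 18
min = 13

13


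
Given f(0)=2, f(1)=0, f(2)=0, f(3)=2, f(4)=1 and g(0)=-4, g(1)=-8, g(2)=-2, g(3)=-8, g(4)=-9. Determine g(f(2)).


f(2) = 0
g(0) = -4

-4


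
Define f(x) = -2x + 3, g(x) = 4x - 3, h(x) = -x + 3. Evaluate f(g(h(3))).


h(3) = 0
g(0) = -3
f(-3) = 9

9


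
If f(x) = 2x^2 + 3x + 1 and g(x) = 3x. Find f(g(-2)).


55


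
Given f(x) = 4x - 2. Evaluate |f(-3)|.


f(-3) = -14
|-14| = 14

14


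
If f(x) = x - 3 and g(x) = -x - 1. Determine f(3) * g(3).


f(3) = 0
g(3) = -4
Product = 0

0


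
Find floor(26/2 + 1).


26/2 = 13
13 + 1 = 14
floor(14) = 14

14


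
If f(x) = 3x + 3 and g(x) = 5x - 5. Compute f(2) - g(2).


f(2) = 9
g(2) = 5
Difference = 4

4


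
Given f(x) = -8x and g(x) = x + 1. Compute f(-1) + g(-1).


f(-1) = 8
g(-1) = 0
Sum = 8

8


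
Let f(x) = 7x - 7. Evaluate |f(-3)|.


f(-3) = -28
|-28| = 28

28


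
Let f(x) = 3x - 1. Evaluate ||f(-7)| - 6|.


f(-7) = -22
|-22| = 22
|22 - 6| = 16

16


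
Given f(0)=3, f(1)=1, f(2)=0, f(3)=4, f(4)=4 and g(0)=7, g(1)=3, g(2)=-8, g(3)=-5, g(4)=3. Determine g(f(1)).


f(1) = 1
g(1) = 3

3


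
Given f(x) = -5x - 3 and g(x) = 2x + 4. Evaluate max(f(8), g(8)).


f(8) = -43
g(8) = 20
max = 20

20


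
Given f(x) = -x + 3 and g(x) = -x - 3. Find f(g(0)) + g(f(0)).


f(g(0)) = 6
g(f(0)) = -6
Sum = 0

0


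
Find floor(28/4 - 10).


28/4 = 7
7 - 10 = -3
floor(-3) = -3

-3


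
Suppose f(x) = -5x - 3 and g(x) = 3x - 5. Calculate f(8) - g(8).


f(8) = -43
g(8) = 19
Difference = -62

-62


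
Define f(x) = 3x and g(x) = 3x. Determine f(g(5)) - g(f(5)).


0


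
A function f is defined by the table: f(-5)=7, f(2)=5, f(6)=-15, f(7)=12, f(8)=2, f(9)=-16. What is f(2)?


Reading from the table at x = 2

5


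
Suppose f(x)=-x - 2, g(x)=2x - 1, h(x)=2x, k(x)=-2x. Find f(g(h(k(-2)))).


-17


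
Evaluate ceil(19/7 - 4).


19/7 = 2.7143
2.7143 - 4 = -1.2857
ceil(-1.2857) = -1

-1


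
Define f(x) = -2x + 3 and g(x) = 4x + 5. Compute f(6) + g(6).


f(6) = -9
g(6) = 29
Sum = 20

20


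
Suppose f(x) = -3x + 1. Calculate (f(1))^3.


f(1) = -2
(-2)^3 = -8

-8


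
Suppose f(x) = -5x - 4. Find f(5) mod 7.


f(5) = -29
-29 mod 7 = 6

6


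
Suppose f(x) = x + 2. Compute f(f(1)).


f(1) = 3
f(3) = 5

5


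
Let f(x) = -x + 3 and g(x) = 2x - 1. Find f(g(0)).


g(0) = -1
f(-1) = 4

4


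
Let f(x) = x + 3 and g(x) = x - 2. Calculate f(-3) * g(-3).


f(-3) = 0
g(-3) = -5
Product = 0

0


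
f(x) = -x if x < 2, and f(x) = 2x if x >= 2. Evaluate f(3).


3 satisfies x >= 2
f(3) = 6

6


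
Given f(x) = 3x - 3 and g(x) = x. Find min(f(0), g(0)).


f(0) = -3
g(0) = 0
min = -3

-3


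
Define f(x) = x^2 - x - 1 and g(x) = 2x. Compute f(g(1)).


g(1) = 2
f(2) = 1*(2)^2 - 1*(2) - 1 = 1

1


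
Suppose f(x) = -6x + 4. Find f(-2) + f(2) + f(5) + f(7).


f(-2) = 16
f(2) = -8
f(5) = -26
f(7) = -38
Sum = -56

-56


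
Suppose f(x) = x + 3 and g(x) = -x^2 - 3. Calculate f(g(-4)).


g(-4) = -19
f(-19) = -16

-16


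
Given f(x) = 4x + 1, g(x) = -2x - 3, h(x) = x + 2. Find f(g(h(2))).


h(2) = 4
g(4) = -11
f(-11) = -43

-43


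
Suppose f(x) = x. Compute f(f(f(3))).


f(3) = 3
f(3) = 3
f(3) = 3

3


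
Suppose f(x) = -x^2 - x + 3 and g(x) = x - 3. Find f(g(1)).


g(1) = -2
f(-2) = (-1)*(-2)^2 - 1*(-2) + 3 = 1

1


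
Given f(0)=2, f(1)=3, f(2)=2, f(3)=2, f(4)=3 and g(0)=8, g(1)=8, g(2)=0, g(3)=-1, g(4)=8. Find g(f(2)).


0


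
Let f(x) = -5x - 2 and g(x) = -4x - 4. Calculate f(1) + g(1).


f(1) = -7
g(1) = -8
Sum = -15

-15


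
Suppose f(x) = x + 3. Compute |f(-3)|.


f(-3) = 0
|0| = 0

0


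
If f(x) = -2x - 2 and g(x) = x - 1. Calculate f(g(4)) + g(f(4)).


f(g(4)) = -8
g(f(4)) = -11
Sum = -19

-19


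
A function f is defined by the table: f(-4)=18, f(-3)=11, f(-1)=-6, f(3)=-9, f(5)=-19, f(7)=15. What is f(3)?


-9


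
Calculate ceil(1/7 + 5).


1/7 = 0.1429
0.1429 + 5 = 5.1429
ceil(5.1429) = 6

6


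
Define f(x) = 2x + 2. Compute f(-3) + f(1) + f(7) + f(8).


34


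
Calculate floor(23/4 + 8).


13


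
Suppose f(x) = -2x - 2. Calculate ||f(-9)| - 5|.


f(-9) = 16
|16| = 16
|16 - 5| = 11

11
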